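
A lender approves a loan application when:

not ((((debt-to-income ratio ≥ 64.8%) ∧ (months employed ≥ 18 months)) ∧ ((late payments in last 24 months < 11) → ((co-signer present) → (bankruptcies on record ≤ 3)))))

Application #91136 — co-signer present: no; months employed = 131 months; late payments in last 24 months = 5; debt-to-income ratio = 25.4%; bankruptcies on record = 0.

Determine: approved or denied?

Atomic conditions:
  debt-to-income ratio ≥ 64.8%: 25.4 ≥ 64.8 is false
  months employed ≥ 18 months: 131 ≥ 18 is true
  late payments in last 24 months < 11: 5 < 11 is true
  co-signer present: no → false
  bankruptcies on record ≤ 3: 0 ≤ 3 is true
Combine:
[1.1] false AND true = false
[1.2.2] false → true (antecedent false ⇒ implication holds) = true
[1.2] true → true = true
[1] false AND true = false
[root] NOT false = true
Overall: true → approved

Approved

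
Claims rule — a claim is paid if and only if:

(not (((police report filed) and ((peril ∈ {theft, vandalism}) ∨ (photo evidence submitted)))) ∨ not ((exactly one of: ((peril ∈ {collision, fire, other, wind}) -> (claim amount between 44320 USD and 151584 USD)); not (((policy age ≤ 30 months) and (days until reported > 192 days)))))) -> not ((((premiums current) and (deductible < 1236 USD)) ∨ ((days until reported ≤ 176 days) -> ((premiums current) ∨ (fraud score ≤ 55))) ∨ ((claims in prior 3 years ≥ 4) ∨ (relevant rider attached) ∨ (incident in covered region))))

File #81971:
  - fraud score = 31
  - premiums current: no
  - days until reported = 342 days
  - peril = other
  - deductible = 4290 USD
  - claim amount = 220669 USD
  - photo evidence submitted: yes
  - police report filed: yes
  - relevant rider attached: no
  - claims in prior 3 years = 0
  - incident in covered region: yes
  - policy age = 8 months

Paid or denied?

Denied

Atomic conditions:
  police report filed: yes → true
  peril ∈ {theft, vandalism}: other is not in the set → false
  photo evidence submitted: yes → true
  peril ∈ {collision, fire, other, wind}: other is in the set → true
  claim amount between 44320 USD and 151584 USD: 220669 in [44320, 151584] is false
  policy age ≤ 30 months: 8 ≤ 30 is true
  days until reported > 192 days: 342 > 192 is true
  premiums current: no → false
  deductible < 1236 USD: 4290 < 1236 is false
  days until reported ≤ 176 days: 342 ≤ 176 is false
  fraud score ≤ 55: 31 ≤ 55 is true
  claims in prior 3 years ≥ 4: 0 ≥ 4 is false
  relevant rider attached: no → false
  incident in covered region: yes → true
Combine:
[1.1.1.2] false OR true = true
[1.1.1] true AND true = true
[1.1] NOT true = false
[1.2.1.1] true → false = false
[1.2.1.2.1] true AND true = true
[1.2.1.2] NOT true = false
[1.2.1] exactly-one(false, false) = false
[1.2] NOT false = true
[1] false OR true = true
[2.1.1] false AND false = false
[2.1.2.2] false OR true = true
[2.1.2] false → true (antecedent false ⇒ implication holds) = true
[2.1.3] false OR false OR true = true
[2.1] false OR true OR true = true
[2] NOT true = false
[root] true → false = false
Overall: false → denied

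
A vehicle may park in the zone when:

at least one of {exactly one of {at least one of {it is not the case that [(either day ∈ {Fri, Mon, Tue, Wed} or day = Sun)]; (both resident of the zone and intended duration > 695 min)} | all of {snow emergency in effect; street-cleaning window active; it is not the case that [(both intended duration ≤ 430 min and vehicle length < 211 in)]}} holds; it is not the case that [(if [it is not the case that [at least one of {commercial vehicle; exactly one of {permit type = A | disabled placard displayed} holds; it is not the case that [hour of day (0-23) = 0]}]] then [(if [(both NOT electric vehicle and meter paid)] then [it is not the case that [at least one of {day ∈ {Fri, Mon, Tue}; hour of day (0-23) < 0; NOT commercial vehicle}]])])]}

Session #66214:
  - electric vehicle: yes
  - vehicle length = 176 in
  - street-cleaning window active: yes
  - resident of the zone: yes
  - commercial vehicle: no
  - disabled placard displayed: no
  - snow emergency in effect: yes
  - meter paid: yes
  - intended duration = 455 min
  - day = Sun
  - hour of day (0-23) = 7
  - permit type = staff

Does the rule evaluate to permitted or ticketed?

Permitted

Atomic conditions:
  day ∈ {Fri, Mon, Tue, Wed}: Sun is not in the set → false
  day = Sun: Sun == Sun is true
  resident of the zone: yes → true
  intended duration > 695 min: 455 > 695 is false
  snow emergency in effect: yes → true
  street-cleaning window active: yes → true
  intended duration ≤ 430 min: 455 ≤ 430 is false
  vehicle length < 211 in: 176 < 211 is true
  commercial vehicle: no → false
  permit type = A: staff == A is false
  disabled placard displayed: no → false
  hour of day (0-23) = 0: 7 == 0 is false
  NOT electric vehicle: yes → false
  meter paid: yes → true
  day ∈ {Fri, Mon, Tue}: Sun is not in the set → false
  hour of day (0-23) < 0: 7 < 0 is false
  NOT commercial vehicle: no → true
Combine:
[1.1.1.1] false OR true = true
[1.1.1] NOT true = false
[1.1.2] true AND false = false
[1.1] false OR false = false
[1.2.3.1] false AND true = false
[1.2.3] NOT false = true
[1.2] true AND true AND true = true
[1] exactly-one(false, true) = true
[2.1.1.1.2] exactly-one(false, false) = false
[2.1.1.1.3] NOT false = true
[2.1.1.1] false OR false OR true = true
[2.1.1] NOT true = false
[2.1.2.1] false AND true = false
[2.1.2.2.1] false OR false OR true = true
[2.1.2.2] NOT true = false
[2.1.2] false → false (antecedent false ⇒ implication holds) = true
[2.1] false → true (antecedent false ⇒ implication holds) = true
[2] NOT true = false
[root] true OR false = true
Overall: true → permitted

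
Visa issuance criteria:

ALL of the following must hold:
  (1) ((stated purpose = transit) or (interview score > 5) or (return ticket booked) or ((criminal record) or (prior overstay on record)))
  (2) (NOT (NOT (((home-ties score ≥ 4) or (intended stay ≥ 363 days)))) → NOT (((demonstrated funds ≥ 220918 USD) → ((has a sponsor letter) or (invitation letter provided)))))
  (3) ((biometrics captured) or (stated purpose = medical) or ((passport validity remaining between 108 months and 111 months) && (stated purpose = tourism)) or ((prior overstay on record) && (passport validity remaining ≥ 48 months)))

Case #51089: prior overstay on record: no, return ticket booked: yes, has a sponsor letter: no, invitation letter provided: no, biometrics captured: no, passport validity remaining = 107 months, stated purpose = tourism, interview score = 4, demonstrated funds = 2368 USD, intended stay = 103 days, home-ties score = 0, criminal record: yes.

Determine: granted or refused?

Refused

Atomic conditions:
  stated purpose = transit: tourism == transit is false
  interview score > 5: 4 > 5 is false
  return ticket booked: yes → true
  criminal record: yes → true
  prior overstay on record: no → false
  home-ties score ≥ 4: 0 ≥ 4 is false
  intended stay ≥ 363 days: 103 ≥ 363 is false
  demonstrated funds ≥ 220918 USD: 2368 ≥ 220918 is false
  has a sponsor letter: no → false
  invitation letter provided: no → false
  biometrics captured: no → false
  stated purpose = medical: tourism == medical is false
  passport validity remaining between 108 months and 111 months: 107 in [108, 111] is false
  stated purpose = tourism: tourism == tourism is true
  passport validity remaining ≥ 48 months: 107 ≥ 48 is true
Combine:
[1.4] true OR false = true
[1] false OR false OR true OR true = true
[2.1.1.1] false OR false = false
[2.1.1] NOT false = true
[2.1] NOT true = false
[2.2.1.2] false OR false = false
[2.2.1] false → false (antecedent false ⇒ implication holds) = true
[2.2] NOT true = false
[2] false → false (antecedent false ⇒ implication holds) = true
[3.3] false AND true = false
[3.4] false AND true = false
[3] false OR false OR false OR false = false
[root] true AND true AND false = false
Overall: false → refused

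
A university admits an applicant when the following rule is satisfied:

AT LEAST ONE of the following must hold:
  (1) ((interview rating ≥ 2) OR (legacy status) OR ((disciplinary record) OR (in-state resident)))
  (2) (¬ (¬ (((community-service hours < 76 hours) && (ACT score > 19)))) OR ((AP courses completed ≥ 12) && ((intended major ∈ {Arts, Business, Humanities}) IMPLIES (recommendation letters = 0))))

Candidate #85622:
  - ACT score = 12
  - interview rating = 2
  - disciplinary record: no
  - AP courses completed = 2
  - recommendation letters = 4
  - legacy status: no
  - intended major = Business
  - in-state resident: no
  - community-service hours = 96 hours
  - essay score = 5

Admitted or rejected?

Atomic conditions:
  interview rating ≥ 2: 2 ≥ 2 is true
  legacy status: no → false
  disciplinary record: no → false
  in-state resident: no → false
  community-service hours < 76 hours: 96 < 76 is false
  ACT score > 19: 12 > 19 is false
  AP courses completed ≥ 12: 2 ≥ 12 is false
  intended major ∈ {Arts, Business, Humanities}: Business is in the set → true
  recommendation letters = 0: 4 == 0 is false
Combine:
[1.3] false OR false = false
[1] true OR false OR false = true
[2.1.1.1] false AND false = false
[2.1.1] NOT false = true
[2.1] NOT true = false
[2.2.2] true → false = false
[2.2] false AND false = false
[2] false OR false = false
[root] true OR false = true
Overall: true → admitted

Admitted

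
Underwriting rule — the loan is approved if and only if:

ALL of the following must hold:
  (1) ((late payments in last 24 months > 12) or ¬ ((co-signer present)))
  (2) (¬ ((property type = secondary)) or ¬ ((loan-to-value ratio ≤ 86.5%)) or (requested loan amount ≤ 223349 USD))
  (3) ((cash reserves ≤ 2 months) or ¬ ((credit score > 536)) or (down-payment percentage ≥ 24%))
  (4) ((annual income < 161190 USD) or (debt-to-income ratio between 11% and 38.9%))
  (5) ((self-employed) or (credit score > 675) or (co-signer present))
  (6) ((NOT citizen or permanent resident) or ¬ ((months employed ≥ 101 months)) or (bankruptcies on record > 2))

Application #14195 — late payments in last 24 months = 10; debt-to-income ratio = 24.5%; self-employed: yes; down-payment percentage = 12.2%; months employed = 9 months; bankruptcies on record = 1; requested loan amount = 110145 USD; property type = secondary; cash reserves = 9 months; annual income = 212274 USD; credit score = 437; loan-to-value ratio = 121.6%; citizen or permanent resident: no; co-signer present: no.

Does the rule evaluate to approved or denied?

Atomic conditions:
  late payments in last 24 months > 12: 10 > 12 is false
  co-signer present: no → false
  property type = secondary: secondary == secondary is true
  loan-to-value ratio ≤ 86.5%: 121.6 ≤ 86.5 is false
  requested loan amount ≤ 223349 USD: 110145 ≤ 223349 is true
  cash reserves ≤ 2 months: 9 ≤ 2 is false
  credit score > 536: 437 > 536 is false
  down-payment percentage ≥ 24%: 12.2 ≥ 24 is false
  annual income < 161190 USD: 212274 < 161190 is false
  debt-to-income ratio between 11% and 38.9%: 24.5 in [11, 38.9] is true
  self-employed: yes → true
  credit score > 675: 437 > 675 is false
  NOT citizen or permanent resident: no → true
  months employed ≥ 101 months: 9 ≥ 101 is false
  bankruptcies on record > 2: 1 > 2 is false
Combine:
[1.2] NOT false = true
[1] false OR true = true
[2.1] NOT true = false
[2.2] NOT false = true
[2] false OR true OR true = true
[3.2] NOT false = true
[3] false OR true OR false = true
[4] false OR true = true
[5] true OR false OR false = true
[6.2] NOT false = true
[6] true OR true OR false = true
[root] true AND true AND true AND true AND true AND true = true
Overall: true → approved

Approved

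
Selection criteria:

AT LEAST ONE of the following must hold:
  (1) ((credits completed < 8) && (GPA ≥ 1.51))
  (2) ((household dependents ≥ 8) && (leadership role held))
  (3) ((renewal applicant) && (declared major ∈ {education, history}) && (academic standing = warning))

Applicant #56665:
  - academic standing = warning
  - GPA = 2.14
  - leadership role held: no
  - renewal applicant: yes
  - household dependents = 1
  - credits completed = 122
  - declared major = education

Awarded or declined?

Atomic conditions:
  credits completed < 8: 122 < 8 is false
  GPA ≥ 1.51: 2.14 ≥ 1.51 is true
  household dependents ≥ 8: 1 ≥ 8 is false
  leadership role held: no → false
  renewal applicant: yes → true
  declared major ∈ {education, history}: education is in the set → true
  academic standing = warning: warning == warning is true
Combine:
[1] false AND true = false
[2] false AND false = false
[3] true AND true AND true = true
[root] false OR false OR true = true
Overall: true → awarded

Awarded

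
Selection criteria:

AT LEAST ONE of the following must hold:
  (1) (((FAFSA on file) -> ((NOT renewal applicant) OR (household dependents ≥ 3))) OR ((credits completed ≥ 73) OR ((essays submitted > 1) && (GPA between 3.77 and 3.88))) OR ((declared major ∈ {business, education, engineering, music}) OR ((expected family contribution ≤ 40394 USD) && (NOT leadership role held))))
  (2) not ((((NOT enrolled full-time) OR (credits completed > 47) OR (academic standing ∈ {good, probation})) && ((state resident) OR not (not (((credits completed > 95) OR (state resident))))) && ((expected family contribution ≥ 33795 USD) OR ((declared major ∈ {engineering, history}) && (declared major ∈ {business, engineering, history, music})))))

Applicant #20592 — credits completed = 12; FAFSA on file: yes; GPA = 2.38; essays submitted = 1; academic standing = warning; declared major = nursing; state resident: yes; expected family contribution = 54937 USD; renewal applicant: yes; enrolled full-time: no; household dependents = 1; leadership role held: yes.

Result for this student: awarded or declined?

Atomic conditions:
  FAFSA on file: yes → true
  NOT renewal applicant: yes → false
  household dependents ≥ 3: 1 ≥ 3 is false
  credits completed ≥ 73: 12 ≥ 73 is false
  essays submitted > 1: 1 > 1 is false
  GPA between 3.77 and 3.88: 2.38 in [3.77, 3.88] is false
  declared major ∈ {business, education, engineering, music}: nursing is not in the set → false
  expected family contribution ≤ 40394 USD: 54937 ≤ 40394 is false
  NOT leadership role held: yes → false
  NOT enrolled full-time: no → true
  credits completed > 47: 12 > 47 is false
  academic standing ∈ {good, probation}: warning is not in the set → false
  state resident: yes → true
  credits completed > 95: 12 > 95 is false
  expected family contribution ≥ 33795 USD: 54937 ≥ 33795 is true
  declared major ∈ {engineering, history}: nursing is not in the set → false
  declared major ∈ {business, engineering, history, music}: nursing is not in the set → false
Combine:
[1.1.2] false OR false = false
[1.1] true → false = false
[1.2.2] false AND false = false
[1.2] false OR false = false
[1.3.2] false AND false = false
[1.3] false OR false = false
[1] false OR false OR false = false
[2.1.1] true OR false OR false = true
[2.1.2.2.1.1] false OR true = true
[2.1.2.2.1] NOT true = false
[2.1.2.2] NOT false = true
[2.1.2] true OR true = true
[2.1.3.2] false AND false = false
[2.1.3] true OR false = true
[2.1] true AND true AND true = true
[2] NOT true = false
[root] false OR false = false
Overall: false → declined

Declined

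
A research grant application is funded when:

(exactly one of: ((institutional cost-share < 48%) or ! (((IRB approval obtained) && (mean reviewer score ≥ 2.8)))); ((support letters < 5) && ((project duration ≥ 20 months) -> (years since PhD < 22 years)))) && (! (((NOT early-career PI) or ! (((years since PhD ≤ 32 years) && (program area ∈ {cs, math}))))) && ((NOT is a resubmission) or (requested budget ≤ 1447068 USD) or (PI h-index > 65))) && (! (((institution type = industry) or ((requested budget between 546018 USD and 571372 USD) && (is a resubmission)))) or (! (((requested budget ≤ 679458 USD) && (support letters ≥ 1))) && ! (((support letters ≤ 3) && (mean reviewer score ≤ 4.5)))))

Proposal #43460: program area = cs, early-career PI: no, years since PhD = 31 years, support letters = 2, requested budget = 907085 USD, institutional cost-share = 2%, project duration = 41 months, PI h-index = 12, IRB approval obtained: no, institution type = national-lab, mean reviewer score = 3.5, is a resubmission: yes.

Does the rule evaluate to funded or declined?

Atomic conditions:
  institutional cost-share < 48%: 2 < 48 is true
  IRB approval obtained: no → false
  mean reviewer score ≥ 2.8: 3.5 ≥ 2.8 is true
  support letters < 5: 2 < 5 is true
  project duration ≥ 20 months: 41 ≥ 20 is true
  years since PhD < 22 years: 31 < 22 is false
  NOT early-career PI: no → true
  years since PhD ≤ 32 years: 31 ≤ 32 is true
  program area ∈ {cs, math}: cs is in the set → true
  NOT is a resubmission: yes → false
  requested budget ≤ 1447068 USD: 907085 ≤ 1447068 is true
  PI h-index > 65: 12 > 65 is false
  institution type = industry: national-lab == industry is false
  requested budget between 546018 USD and 571372 USD: 907085 in [546018, 571372] is false
  is a resubmission: yes → true
  requested budget ≤ 679458 USD: 907085 ≤ 679458 is false
  support letters ≥ 1: 2 ≥ 1 is true
  support letters ≤ 3: 2 ≤ 3 is true
  mean reviewer score ≤ 4.5: 3.5 ≤ 4.5 is true
Combine:
[1.1.2.1] false AND true = false
[1.1.2] NOT false = true
[1.1] true OR true = true
[1.2.2] true → false = false
[1.2] true AND false = false
[1] exactly-one(true, false) = true
[2.1.1.2.1] true AND true = true
[2.1.1.2] NOT true = false
[2.1.1] true OR false = true
[2.1] NOT true = false
[2.2] false OR true OR false = true
[2] false AND true = false
[3.1.1.2] false AND true = false
[3.1.1] false OR false = false
[3.1] NOT false = true
[3.2.1.1] false AND true = false
[3.2.1] NOT false = true
[3.2.2.1] true AND true = true
[3.2.2] NOT true = false
[3.2] true AND false = false
[3] true OR false = true
[root] true AND false AND true = false
Overall: false → declined

Declined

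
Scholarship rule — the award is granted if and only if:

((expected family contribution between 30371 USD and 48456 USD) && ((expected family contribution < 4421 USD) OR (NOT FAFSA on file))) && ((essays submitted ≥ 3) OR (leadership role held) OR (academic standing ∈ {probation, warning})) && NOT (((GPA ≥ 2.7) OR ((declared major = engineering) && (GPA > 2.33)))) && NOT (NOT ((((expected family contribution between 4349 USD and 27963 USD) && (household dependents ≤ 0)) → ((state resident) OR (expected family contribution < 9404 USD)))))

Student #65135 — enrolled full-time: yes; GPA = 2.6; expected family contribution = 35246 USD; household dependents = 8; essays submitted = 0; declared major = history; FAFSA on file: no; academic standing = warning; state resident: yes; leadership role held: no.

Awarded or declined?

Atomic conditions:
  expected family contribution between 30371 USD and 48456 USD: 35246 in [30371, 48456] is true
  expected family contribution < 4421 USD: 35246 < 4421 is false
  NOT FAFSA on file: no → true
  essays submitted ≥ 3: 0 ≥ 3 is false
  leadership role held: no → false
  academic standing ∈ {probation, warning}: warning is in the set → true
  GPA ≥ 2.7: 2.6 ≥ 2.7 is false
  declared major = engineering: history == engineering is false
  GPA > 2.33: 2.6 > 2.33 is true
  expected family contribution between 4349 USD and 27963 USD: 35246 in [4349, 27963] is false
  household dependents ≤ 0: 8 ≤ 0 is false
  state resident: yes → true
  expected family contribution < 9404 USD: 35246 < 9404 is false
Combine:
[1.2] false OR true = true
[1] true AND true = true
[2] false OR false OR true = true
[3.1.2] false AND true = false
[3.1] false OR false = false
[3] NOT false = true
[4.1.1.1] false AND false = false
[4.1.1.2] true OR false = true
[4.1.1] false → true (antecedent false ⇒ implication holds) = true
[4.1] NOT true = false
[4] NOT false = true
[root] true AND true AND true AND true = true
Overall: true → awarded

Awarded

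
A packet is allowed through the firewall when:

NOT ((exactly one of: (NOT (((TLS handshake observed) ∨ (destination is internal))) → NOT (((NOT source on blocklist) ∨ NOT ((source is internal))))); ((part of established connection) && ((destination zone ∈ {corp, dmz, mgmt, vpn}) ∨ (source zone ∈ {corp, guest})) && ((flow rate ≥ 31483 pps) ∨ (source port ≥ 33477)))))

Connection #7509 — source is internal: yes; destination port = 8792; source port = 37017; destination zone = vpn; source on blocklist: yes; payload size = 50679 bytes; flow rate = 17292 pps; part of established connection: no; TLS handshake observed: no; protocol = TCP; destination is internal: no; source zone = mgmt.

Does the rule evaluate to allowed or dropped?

Atomic conditions:
  TLS handshake observed: no → false
  destination is internal: no → false
  NOT source on blocklist: yes → false
  source is internal: yes → true
  part of established connection: no → false
  destination zone ∈ {corp, dmz, mgmt, vpn}: vpn is in the set → true
  source zone ∈ {corp, guest}: mgmt is not in the set → false
  flow rate ≥ 31483 pps: 17292 ≥ 31483 is false
  source port ≥ 33477: 37017 ≥ 33477 is true
Combine:
[1.1.1.1] false OR false = false
[1.1.1] NOT false = true
[1.1.2.1.2] NOT true = false
[1.1.2.1] false OR false = false
[1.1.2] NOT false = true
[1.1] true → true = true
[1.2.2] true OR false = true
[1.2.3] false OR true = true
[1.2] false AND true AND true = false
[1] exactly-one(true, false) = true
[root] NOT true = false
Overall: false → dropped

Dropped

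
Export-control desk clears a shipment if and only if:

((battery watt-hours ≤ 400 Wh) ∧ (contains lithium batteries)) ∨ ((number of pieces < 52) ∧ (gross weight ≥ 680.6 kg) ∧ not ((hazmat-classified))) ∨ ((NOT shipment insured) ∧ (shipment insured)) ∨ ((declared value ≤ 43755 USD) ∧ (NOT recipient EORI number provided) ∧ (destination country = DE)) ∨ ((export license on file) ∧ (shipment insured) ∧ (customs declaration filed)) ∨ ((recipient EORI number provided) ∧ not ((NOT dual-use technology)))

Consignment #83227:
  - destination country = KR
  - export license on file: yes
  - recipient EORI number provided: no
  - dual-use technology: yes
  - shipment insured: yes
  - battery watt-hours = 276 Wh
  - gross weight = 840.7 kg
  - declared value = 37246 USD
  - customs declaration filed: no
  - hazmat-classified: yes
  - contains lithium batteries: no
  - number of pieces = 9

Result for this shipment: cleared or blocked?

Blocked

Atomic conditions:
  battery watt-hours ≤ 400 Wh: 276 ≤ 400 is true
  contains lithium batteries: no → false
  number of pieces < 52: 9 < 52 is true
  gross weight ≥ 680.6 kg: 840.7 ≥ 680.6 is true
  hazmat-classified: yes → true
  NOT shipment insured: yes → false
  shipment insured: yes → true
  declared value ≤ 43755 USD: 37246 ≤ 43755 is true
  NOT recipient EORI number provided: no → true
  destination country = DE: KR == DE is false
  export license on file: yes → true
  customs declaration filed: no → false
  recipient EORI number provided: no → false
  NOT dual-use technology: yes → false
Combine:
[1] true AND false = false
[2.3] NOT true = false
[2] true AND true AND false = false
[3] false AND true = false
[4] true AND true AND false = false
[5] true AND true AND false = false
[6.2] NOT false = true
[6] false AND true = false
[root] false OR false OR false OR false OR false OR false = false
Overall: false → blocked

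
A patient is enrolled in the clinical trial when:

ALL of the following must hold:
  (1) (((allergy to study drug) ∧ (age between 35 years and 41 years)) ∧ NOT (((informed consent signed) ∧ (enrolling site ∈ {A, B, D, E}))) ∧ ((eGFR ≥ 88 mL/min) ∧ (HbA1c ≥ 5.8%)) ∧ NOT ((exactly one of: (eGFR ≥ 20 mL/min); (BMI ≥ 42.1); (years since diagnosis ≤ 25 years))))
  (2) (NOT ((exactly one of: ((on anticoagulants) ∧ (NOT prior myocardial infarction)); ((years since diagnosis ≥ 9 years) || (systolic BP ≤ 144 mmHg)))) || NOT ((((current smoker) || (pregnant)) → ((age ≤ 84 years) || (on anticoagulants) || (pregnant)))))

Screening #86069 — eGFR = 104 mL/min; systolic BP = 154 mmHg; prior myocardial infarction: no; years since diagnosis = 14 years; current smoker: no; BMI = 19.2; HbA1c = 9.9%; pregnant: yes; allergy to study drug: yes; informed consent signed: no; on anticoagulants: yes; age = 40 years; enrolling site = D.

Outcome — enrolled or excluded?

Atomic conditions:
  allergy to study drug: yes → true
  age between 35 years and 41 years: 40 in [35, 41] is true
  informed consent signed: no → false
  enrolling site ∈ {A, B, D, E}: D is in the set → true
  eGFR ≥ 88 mL/min: 104 ≥ 88 is true
  HbA1c ≥ 5.8%: 9.9 ≥ 5.8 is true
  eGFR ≥ 20 mL/min: 104 ≥ 20 is true
  BMI ≥ 42.1: 19.2 ≥ 42.1 is false
  years since diagnosis ≤ 25 years: 14 ≤ 25 is true
  on anticoagulants: yes → true
  NOT prior myocardial infarction: no → true
  years since diagnosis ≥ 9 years: 14 ≥ 9 is true
  systolic BP ≤ 144 mmHg: 154 ≤ 144 is false
  current smoker: no → false
  pregnant: yes → true
  age ≤ 84 years: 40 ≤ 84 is true
Combine:
[1.1] true AND true = true
[1.2.1] false AND true = false
[1.2] NOT false = true
[1.3] true AND true = true
[1.4.1] exactly-one(true, false, true) = false
[1.4] NOT false = true
[1] true AND true AND true AND true = true
[2.1.1.1] true AND true = true
[2.1.1.2] true OR false = true
[2.1.1] exactly-one(true, true) = false
[2.1] NOT false = true
[2.2.1.1] false OR true = true
[2.2.1.2] true OR true OR true = true
[2.2.1] true → true = true
[2.2] NOT true = false
[2] true OR false = true
[root] true AND true = true
Overall: true → enrolled

Enrolled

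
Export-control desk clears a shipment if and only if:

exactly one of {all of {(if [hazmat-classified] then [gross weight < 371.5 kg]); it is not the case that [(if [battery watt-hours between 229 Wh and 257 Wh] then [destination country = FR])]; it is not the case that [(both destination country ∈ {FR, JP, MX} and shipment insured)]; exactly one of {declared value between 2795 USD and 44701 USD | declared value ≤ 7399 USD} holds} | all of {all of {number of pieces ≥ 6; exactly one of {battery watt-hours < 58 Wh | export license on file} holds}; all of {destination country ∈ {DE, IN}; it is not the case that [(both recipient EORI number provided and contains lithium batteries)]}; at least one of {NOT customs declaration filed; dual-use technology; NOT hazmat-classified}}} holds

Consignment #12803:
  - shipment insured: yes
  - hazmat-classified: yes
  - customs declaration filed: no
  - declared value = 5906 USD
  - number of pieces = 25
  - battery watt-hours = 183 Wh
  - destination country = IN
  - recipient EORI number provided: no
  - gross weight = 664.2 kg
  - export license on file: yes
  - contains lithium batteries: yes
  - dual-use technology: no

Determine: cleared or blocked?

Atomic conditions:
  hazmat-classified: yes → true
  gross weight < 371.5 kg: 664.2 < 371.5 is false
  battery watt-hours between 229 Wh and 257 Wh: 183 in [229, 257] is false
  destination country = FR: IN == FR is false
  destination country ∈ {FR, JP, MX}: IN is not in the set → false
  shipment insured: yes → true
  declared value between 2795 USD and 44701 USD: 5906 in [2795, 44701] is true
  declared value ≤ 7399 USD: 5906 ≤ 7399 is true
  number of pieces ≥ 6: 25 ≥ 6 is true
  battery watt-hours < 58 Wh: 183 < 58 is false
  export license on file: yes → true
  destination country ∈ {DE, IN}: IN is in the set → true
  recipient EORI number provided: no → false
  contains lithium batteries: yes → true
  NOT customs declaration filed: no → true
  dual-use technology: no → false
  NOT hazmat-classified: yes → false
Combine:
[1.1] true → false = false
[1.2.1] false → false (antecedent false ⇒ implication holds) = true
[1.2] NOT true = false
[1.3.1] false AND true = false
[1.3] NOT false = true
[1.4] exactly-one(true, true) = false
[1] false AND false AND true AND false = false
[2.1.2] exactly-one(false, true) = true
[2.1] true AND true = true
[2.2.2.1] false AND true = false
[2.2.2] NOT false = true
[2.2] true AND true = true
[2.3] true OR false OR false = true
[2] true AND true AND true = true
[root] exactly-one(false, true) = true
Overall: true → cleared

Cleared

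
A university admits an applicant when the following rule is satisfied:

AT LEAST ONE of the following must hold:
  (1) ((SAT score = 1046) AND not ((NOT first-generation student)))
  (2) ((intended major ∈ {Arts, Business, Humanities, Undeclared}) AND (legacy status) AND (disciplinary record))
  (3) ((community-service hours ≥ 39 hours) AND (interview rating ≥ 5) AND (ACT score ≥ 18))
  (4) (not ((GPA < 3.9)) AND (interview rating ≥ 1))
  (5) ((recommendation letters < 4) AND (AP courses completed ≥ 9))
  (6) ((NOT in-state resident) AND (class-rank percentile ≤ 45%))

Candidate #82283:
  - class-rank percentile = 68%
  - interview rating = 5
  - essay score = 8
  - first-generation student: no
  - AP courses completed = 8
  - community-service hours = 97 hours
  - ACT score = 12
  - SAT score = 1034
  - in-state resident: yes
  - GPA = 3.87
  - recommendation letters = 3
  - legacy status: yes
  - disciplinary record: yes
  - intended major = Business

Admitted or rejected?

Admitted

Atomic conditions:
  SAT score = 1046: 1034 == 1046 is false
  NOT first-generation student: no → true
  intended major ∈ {Arts, Business, Humanities, Undeclared}: Business is in the set → true
  legacy status: yes → true
  disciplinary record: yes → true
  community-service hours ≥ 39 hours: 97 ≥ 39 is true
  interview rating ≥ 5: 5 ≥ 5 is true
  ACT score ≥ 18: 12 ≥ 18 is false
  GPA < 3.9: 3.87 < 3.9 is true
  interview rating ≥ 1: 5 ≥ 1 is true
  recommendation letters < 4: 3 < 4 is true
  AP courses completed ≥ 9: 8 ≥ 9 is false
  NOT in-state resident: yes → false
  class-rank percentile ≤ 45%: 68 ≤ 45 is false
Combine:
[1.2] NOT true = false
[1] false AND false = false
[2] true AND true AND true = true
[3] true AND true AND false = false
[4.1] NOT true = false
[4] false AND true = false
[5] true AND false = false
[6] false AND false = false
[root] false OR true OR false OR false OR false OR false = true
Overall: true → admitted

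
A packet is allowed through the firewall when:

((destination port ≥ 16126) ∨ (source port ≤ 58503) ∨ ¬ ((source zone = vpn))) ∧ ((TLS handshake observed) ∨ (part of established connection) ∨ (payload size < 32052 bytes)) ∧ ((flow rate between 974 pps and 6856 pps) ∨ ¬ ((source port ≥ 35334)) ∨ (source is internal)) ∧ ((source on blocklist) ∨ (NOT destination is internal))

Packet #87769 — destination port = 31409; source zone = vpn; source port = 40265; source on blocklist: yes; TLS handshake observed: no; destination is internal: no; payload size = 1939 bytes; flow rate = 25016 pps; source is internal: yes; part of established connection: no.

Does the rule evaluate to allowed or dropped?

Atomic conditions:
  destination port ≥ 16126: 31409 ≥ 16126 is true
  source port ≤ 58503: 40265 ≤ 58503 is true
  source zone = vpn: vpn == vpn is true
  TLS handshake observed: no → false
  part of established connection: no → false
  payload size < 32052 bytes: 1939 < 32052 is true
  flow rate between 974 pps and 6856 pps: 25016 in [974, 6856] is false
  source port ≥ 35334: 40265 ≥ 35334 is true
  source is internal: yes → true
  source on blocklist: yes → true
  NOT destination is internal: no → true
Combine:
[1.3] NOT true = false
[1] true OR true OR false = true
[2] false OR false OR true = true
[3.2] NOT true = false
[3] false OR false OR true = true
[4] true OR true = true
[root] true AND true AND true AND true = true
Overall: true → allowed

Allowed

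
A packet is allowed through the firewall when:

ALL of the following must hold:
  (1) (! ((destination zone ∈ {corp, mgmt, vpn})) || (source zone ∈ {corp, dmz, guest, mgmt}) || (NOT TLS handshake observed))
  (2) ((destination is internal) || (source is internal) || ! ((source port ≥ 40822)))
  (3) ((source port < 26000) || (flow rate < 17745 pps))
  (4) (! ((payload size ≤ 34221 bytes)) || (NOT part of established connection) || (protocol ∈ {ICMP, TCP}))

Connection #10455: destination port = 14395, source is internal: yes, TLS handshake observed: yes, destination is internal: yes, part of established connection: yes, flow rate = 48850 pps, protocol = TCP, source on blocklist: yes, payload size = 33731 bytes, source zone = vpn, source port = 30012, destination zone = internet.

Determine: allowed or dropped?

Dropped

Atomic conditions:
  destination zone ∈ {corp, mgmt, vpn}: internet is not in the set → false
  source zone ∈ {corp, dmz, guest, mgmt}: vpn is not in the set → false
  NOT TLS handshake observed: yes → false
  destination is internal: yes → true
  source is internal: yes → true
  source port ≥ 40822: 30012 ≥ 40822 is false
  source port < 26000: 30012 < 26000 is false
  flow rate < 17745 pps: 48850 < 17745 is false
  payload size ≤ 34221 bytes: 33731 ≤ 34221 is true
  NOT part of established connection: yes → false
  protocol ∈ {ICMP, TCP}: TCP is in the set → true
Combine:
[1.1] NOT false = true
[1] true OR false OR false = true
[2.3] NOT false = true
[2] true OR true OR true = true
[3] false OR false = false
[4.1] NOT true = false
[4] false OR false OR true = true
[root] true AND true AND false AND true = false
Overall: false → dropped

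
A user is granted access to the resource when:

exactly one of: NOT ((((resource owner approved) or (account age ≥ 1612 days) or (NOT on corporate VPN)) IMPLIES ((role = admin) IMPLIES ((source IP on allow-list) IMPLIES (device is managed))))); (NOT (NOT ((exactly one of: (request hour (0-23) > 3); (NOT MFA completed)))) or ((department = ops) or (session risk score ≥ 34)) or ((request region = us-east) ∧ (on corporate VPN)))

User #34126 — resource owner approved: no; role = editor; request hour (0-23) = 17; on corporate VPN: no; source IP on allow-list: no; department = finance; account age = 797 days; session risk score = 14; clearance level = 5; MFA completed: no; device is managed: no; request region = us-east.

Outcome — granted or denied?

Atomic conditions:
  resource owner approved: no → false
  account age ≥ 1612 days: 797 ≥ 1612 is false
  NOT on corporate VPN: no → true
  role = admin: editor == admin is false
  source IP on allow-list: no → false
  device is managed: no → false
  request hour (0-23) > 3: 17 > 3 is true
  NOT MFA completed: no → true
  department = ops: finance == ops is false
  session risk score ≥ 34: 14 ≥ 34 is false
  request region = us-east: us-east == us-east is true
  on corporate VPN: no → false
Combine:
[1.1.1] false OR false OR true = true
[1.1.2.2] false → false (antecedent false ⇒ implication holds) = true
[1.1.2] false → true (antecedent false ⇒ implication holds) = true
[1.1] true → true = true
[1] NOT true = false
[2.1.1.1] exactly-one(true, true) = false
[2.1.1] NOT false = true
[2.1] NOT true = false
[2.2] false OR false = false
[2.3] true AND false = false
[2] false OR false OR false = false
[root] exactly-one(false, false) = false
Overall: false → denied

Denied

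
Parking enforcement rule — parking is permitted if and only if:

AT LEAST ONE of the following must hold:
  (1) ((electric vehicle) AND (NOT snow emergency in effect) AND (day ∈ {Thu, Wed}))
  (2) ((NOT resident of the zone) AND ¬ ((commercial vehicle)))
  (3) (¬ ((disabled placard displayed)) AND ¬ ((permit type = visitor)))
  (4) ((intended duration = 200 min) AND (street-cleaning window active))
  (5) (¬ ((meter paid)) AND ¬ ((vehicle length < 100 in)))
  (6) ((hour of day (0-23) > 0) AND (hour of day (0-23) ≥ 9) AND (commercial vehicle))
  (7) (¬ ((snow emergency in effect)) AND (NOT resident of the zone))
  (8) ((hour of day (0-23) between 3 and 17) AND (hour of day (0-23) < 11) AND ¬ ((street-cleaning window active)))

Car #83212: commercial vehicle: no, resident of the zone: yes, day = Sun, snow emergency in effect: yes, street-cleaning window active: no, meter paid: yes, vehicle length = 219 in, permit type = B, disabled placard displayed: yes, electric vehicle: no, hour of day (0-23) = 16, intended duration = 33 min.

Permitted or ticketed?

Ticketed

Atomic conditions:
  electric vehicle: no → false
  NOT snow emergency in effect: yes → false
  day ∈ {Thu, Wed}: Sun is not in the set → false
  NOT resident of the zone: yes → false
  commercial vehicle: no → false
  disabled placard displayed: yes → true
  permit type = visitor: B == visitor is false
  intended duration = 200 min: 33 == 200 is false
  street-cleaning window active: no → false
  meter paid: yes → true
  vehicle length < 100 in: 219 < 100 is false
  hour of day (0-23) > 0: 16 > 0 is true
  hour of day (0-23) ≥ 9: 16 ≥ 9 is true
  snow emergency in effect: yes → true
  hour of day (0-23) between 3 and 17: 16 in [3, 17] is true
  hour of day (0-23) < 11: 16 < 11 is false
Combine:
[1] false AND false AND false = false
[2.2] NOT false = true
[2] false AND true = false
[3.1] NOT true = false
[3.2] NOT false = true
[3] false AND true = false
[4] false AND false = false
[5.1] NOT true = false
[5.2] NOT false = true
[5] false AND true = false
[6] true AND true AND false = false
[7.1] NOT true = false
[7] false AND false = false
[8.3] NOT false = true
[8] true AND false AND true = false
[root] false OR false OR false OR false OR false OR false OR false OR false = false
Overall: false → ticketed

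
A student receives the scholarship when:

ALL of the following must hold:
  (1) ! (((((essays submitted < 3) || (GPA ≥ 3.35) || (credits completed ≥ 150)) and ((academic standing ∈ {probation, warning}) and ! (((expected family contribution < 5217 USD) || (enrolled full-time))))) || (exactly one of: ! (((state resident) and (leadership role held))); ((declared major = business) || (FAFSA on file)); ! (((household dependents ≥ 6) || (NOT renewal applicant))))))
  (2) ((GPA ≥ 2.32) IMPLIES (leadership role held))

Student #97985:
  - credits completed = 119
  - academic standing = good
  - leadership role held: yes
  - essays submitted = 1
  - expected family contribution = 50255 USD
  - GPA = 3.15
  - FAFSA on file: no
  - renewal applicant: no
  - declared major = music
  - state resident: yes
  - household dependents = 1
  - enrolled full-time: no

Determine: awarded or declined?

Awarded

Atomic conditions:
  essays submitted < 3: 1 < 3 is true
  GPA ≥ 3.35: 3.15 ≥ 3.35 is false
  credits completed ≥ 150: 119 ≥ 150 is false
  academic standing ∈ {probation, warning}: good is not in the set → false
  expected family contribution < 5217 USD: 50255 < 5217 is false
  enrolled full-time: no → false
  state resident: yes → true
  leadership role held: yes → true
  declared major = business: music == business is false
  FAFSA on file: no → false
  household dependents ≥ 6: 1 ≥ 6 is false
  NOT renewal applicant: no → true
  GPA ≥ 2.32: 3.15 ≥ 2.32 is true
Combine:
[1.1.1.1] true OR false OR false = true
[1.1.1.2.2.1] false OR false = false
[1.1.1.2.2] NOT false = true
[1.1.1.2] false AND true = false
[1.1.1] true AND false = false
[1.1.2.1.1] true AND true = true
[1.1.2.1] NOT true = false
[1.1.2.2] false OR false = false
[1.1.2.3.1] false OR true = true
[1.1.2.3] NOT true = false
[1.1.2] exactly-one(false, false, false) = false
[1.1] false OR false = false
[1] NOT false = true
[2] true → true = true
[root] true AND true = true
Overall: true → awarded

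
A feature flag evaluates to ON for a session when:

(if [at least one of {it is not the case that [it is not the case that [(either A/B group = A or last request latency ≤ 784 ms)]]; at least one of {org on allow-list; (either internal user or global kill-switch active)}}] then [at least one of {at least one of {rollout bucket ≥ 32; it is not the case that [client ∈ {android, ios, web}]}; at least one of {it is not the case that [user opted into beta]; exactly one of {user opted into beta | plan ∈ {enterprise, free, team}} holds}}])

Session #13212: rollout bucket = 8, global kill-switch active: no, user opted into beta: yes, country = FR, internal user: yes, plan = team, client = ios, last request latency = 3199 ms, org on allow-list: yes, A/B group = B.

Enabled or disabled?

Disabled

Atomic conditions:
  A/B group = A: B == A is false
  last request latency ≤ 784 ms: 3199 ≤ 784 is false
  org on allow-list: yes → true
  internal user: yes → true
  global kill-switch active: no → false
  rollout bucket ≥ 32: 8 ≥ 32 is false
  client ∈ {android, ios, web}: ios is in the set → true
  user opted into beta: yes → true
  plan ∈ {enterprise, free, team}: team is in the set → true
Combine:
[1.1.1.1] false OR false = false
[1.1.1] NOT false = true
[1.1] NOT true = false
[1.2.2] true OR false = true
[1.2] true OR true = true
[1] false OR true = true
[2.1.2] NOT true = false
[2.1] false OR false = false
[2.2.1] NOT true = false
[2.2.2] exactly-one(true, true) = false
[2.2] false OR false = false
[2] false OR false = false
[root] true → false = false
Overall: false → disabled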